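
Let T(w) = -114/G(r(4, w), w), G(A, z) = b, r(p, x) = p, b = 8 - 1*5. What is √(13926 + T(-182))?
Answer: 8*√217 ≈ 117.85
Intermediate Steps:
b = 3 (b = 8 - 5 = 3)
G(A, z) = 3
T(w) = -38 (T(w) = -114/3 = -114*⅓ = -38)
√(13926 + T(-182)) = √(13926 - 38) = √13888 = 8*√217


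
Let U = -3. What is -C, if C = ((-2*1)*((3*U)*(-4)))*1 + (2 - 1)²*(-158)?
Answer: 230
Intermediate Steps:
C = -230 (C = ((-2*1)*((3*(-3))*(-4)))*1 + (2 - 1)²*(-158) = -(-18)*(-4)*1 + 1²*(-158) = -2*36*1 + 1*(-158) = -72*1 - 158 = -72 - 158 = -230)
-C = -1*(-230) = 230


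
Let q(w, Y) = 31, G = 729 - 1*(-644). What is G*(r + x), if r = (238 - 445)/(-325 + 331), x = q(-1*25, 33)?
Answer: -9611/2 ≈ -4805.5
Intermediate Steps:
G = 1373 (G = 729 + 644 = 1373)
x = 31
r = -69/2 (r = -207/6 = -207*1/6 = -69/2 ≈ -34.500)
G*(r + x) = 1373*(-69/2 + 31) = 1373*(-7/2) = -9611/2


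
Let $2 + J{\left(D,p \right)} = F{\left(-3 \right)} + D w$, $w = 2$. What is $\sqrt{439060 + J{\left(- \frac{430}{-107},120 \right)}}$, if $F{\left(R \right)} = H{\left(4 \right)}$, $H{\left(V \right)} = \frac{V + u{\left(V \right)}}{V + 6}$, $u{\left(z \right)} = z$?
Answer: $\frac{\sqrt{125671905530}}{535} \approx 662.62$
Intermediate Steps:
$H{\left(V \right)} = \frac{2 V}{6 + V}$ ($H{\left(V \right)} = \frac{V + V}{V + 6} = \frac{2 V}{6 + V}$)
$F{\left(R \right)} = \frac{4}{5}$ ($F{\left(R \right)} = 2 \cdot 4 \frac{1}{6 + 4} = 2 \cdot 4 \cdot \frac{1}{10} = \frac{4}{5}$)
$J{\left(D,p \right)} = - \frac{6}{5} + 2 D$ ($J{\left(D,p \right)} = -2 + \left(\frac{4}{5} + D 2\right) = -2 + \left(\frac{4}{5} + 2 D\right) = - \frac{6}{5} + 2 D$)
$\sqrt{439060 + J{\left(- \frac{430}{-107},120 \right)}} = \sqrt{439060 - \left(\frac{6}{5} - 2 \left(- \frac{430}{-107}\right)\right)} = \sqrt{439060 - \left(\frac{6}{5} - 2 \left(\left(-430\right) \left(- \frac{1}{107}\right)\right)\right)} = \sqrt{439060 + \left(- \frac{6}{5} + 2 \cdot \frac{430}{107}\right)} = \sqrt{439060 + \left(- \frac{6}{5} + \frac{860}{107}\right)} = \sqrt{439060 + \frac{3658}{535}} = \sqrt{\frac{234900758}{535}} = \frac{\sqrt{125671905530}}{535}$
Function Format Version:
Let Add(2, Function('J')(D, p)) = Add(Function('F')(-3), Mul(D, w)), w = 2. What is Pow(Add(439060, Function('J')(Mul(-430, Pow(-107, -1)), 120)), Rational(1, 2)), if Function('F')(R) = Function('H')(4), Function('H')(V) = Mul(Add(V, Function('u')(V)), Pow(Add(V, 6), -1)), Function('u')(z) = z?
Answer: Mul(Rational(1, 535), Pow(125671905530, Rational(1, 2))) ≈ 662.62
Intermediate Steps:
Function('H')(V) = Mul(2, V, Pow(Add(6, V), -1)) (Function('H')(V) = Mul(Add(V, V), Pow(Add(V, 6), -1)) = Mul(Mul(2, V), Pow(Add(6, V), -1)) = Mul(2, V, Pow(Add(6, V), -1)))
Function('F')(R) = Rational(4, 5) (Function('F')(R) = Mul(2, 4, Pow(Add(6, 4), -1)) = Mul(2, 4, Pow(10, -1)) = Mul(2, 4, Rational(1, 10)) = Rational(4, 5))
Function('J')(D, p) = Add(Rational(-6, 5), Mul(2, D)) (Function('J')(D, p) = Add(-2, Add(Rational(4, 5), Mul(D, 2))) = Add(-2, Add(Rational(4, 5), Mul(2, D))) = Add(Rational(-6, 5), Mul(2, D)))
Pow(Add(439060, Function('J')(Mul(-430, Pow(-107, -1)), 120)), Rational(1, 2)) = Pow(Add(439060, Add(Rational(-6, 5), Mul(2, Mul(-430, Pow(-107, -1))))), Rational(1, 2)) = Pow(Add(439060, Add(Rational(-6, 5), Mul(2, Mul(-430, Rational(-1, 107))))), Rational(1, 2)) = Pow(Add(439060, Add(Rational(-6, 5), Mul(2, Rational(430, 107)))), Rational(1, 2)) = Pow(Add(439060, Add(Rational(-6, 5), Rational(860, 107))), Rational(1, 2)) = Pow(Add(439060, Rational(3658, 535)), Rational(1, 2)) = Pow(Rational(234900758, 535), Rational(1, 2)) = Mul(Rational(1, 535), Pow(125671905530, Rational(1, 2)))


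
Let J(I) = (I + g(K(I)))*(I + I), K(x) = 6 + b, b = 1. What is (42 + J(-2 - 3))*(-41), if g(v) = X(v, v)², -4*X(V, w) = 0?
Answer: -3772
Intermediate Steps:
X(V, w) = 0 (X(V, w) = -¼*0 = 0)
K(x) = 7 (K(x) = 6 + 1 = 7)
g(v) = 0 (g(v) = 0² = 0)
J(I) = 2*I² (J(I) = (I + 0)*(I + I) = I*(2*I) = 2*I²)
(42 + J(-2 - 3))*(-41) = (42 + 2*(-2 - 3)²)*(-41) = (42 + 2*(-5)²)*(-41) = (42 + 2*25)*(-41) = (42 + 50)*(-41) = 92*(-41) = -3772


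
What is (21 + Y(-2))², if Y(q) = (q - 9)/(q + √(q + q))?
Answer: 1113/2 + 1045*I/8 ≈ 556.5 + 130.63*I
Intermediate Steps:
Y(q) = (-9 + q)/(q + √2*√q) (Y(q) = (-9 + q)/(q + √(2*q)) = (-9 + q)/(q + √2*√q))
(21 + Y(-2))² = (21 + (-9 - 2)/(-2 + √2*√(-2)))² = (21 - 11/(-2 + √2*(I*√2)))² = (21 - 11/(-2 + 2*I))² = (21 + ((-2 - 2*I)/8)*(-11))² = (21 - 11*(-2 - 2*I)/8)²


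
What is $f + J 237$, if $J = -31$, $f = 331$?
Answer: $-7016$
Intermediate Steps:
$f + J 237 = 331 - 7347 = -7016$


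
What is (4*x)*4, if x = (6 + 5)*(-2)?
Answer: -352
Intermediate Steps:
x = -22 (x = 11*(-2) = -22)
(4*x)*4 = (4*(-22))*4 = -88*4 = -352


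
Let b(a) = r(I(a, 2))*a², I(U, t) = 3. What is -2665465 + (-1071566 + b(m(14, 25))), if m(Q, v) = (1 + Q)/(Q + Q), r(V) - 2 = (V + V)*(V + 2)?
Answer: -183114069/49 ≈ -3.7370e+6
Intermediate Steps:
r(V) = 2 + 2*V*(2 + V) (r(V) = 2 + (V + V)*(V + 2) = 2 + (2*V)*(2 + V) = 2 + 2*V*(2 + V))
m(Q, v) = (1 + Q)/(2*Q) (m(Q, v) = (1 + Q)/((2*Q)) = (1 + Q)*(1/(2*Q)) = (1 + Q)/(2*Q))
b(a) = 32*a² (b(a) = (2 + 2*3² + 4*3)*a² = (2 + 2*9 + 12)*a² = (2 + 18 + 12)*a² = 32*a²)
-2665465 + (-1071566 + b(m(14, 25))) = -2665465 + (-1071566 + 32*((½)*(1 + 14)/14)²) = -2665465 + (-1071566 + 32*((½)*(1/14)*15)²) = -2665465 + (-1071566 + 32*(15/28)²) = -2665465 + (-1071566 + 32*(225/784)) = -2665465 + (-1071566 + 450/49) = -2665465 - 52506284/49 = -183114069/49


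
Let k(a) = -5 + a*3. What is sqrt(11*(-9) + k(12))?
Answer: 2*I*sqrt(17) ≈ 8.2462*I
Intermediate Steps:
k(a) = -5 + 3*a
sqrt(11*(-9) + k(12)) = sqrt(11*(-9) + (-5 + 3*12)) = sqrt(-99 + (-5 + 36)) = sqrt(-99 + 31) = sqrt(-68) = 2*I*sqrt(17)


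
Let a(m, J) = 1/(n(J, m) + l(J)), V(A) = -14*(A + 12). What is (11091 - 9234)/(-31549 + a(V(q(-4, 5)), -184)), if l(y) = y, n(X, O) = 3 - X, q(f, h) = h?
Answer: -5571/94646 ≈ -0.058861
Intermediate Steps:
V(A) = -168 - 14*A (V(A) = -14*(12 + A) = -168 - 14*A)
a(m, J) = ⅓ (a(m, J) = 1/((3 - J) + J) = 1/3 = ⅓)
(11091 - 9234)/(-31549 + a(V(q(-4, 5)), -184)) = (11091 - 9234)/(-31549 + ⅓) = 1857/(-94646/3) = 1857*(-3/94646) = -5571/94646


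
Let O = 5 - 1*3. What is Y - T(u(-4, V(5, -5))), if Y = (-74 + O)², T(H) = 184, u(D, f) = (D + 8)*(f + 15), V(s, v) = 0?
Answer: 5000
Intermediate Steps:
O = 2 (O = 5 - 3 = 2)
u(D, f) = (8 + D)*(15 + f)
Y = 5184 (Y = (-74 + 2)² = (-72)² = 5184)
Y - T(u(-4, V(5, -5))) = 5184 - 1*184 = 5184 - 184 = 5000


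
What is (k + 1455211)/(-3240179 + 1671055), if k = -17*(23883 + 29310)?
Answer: -275465/784562 ≈ -0.35111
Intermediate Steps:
k = -904281 (k = -17*53193 = -904281)
(k + 1455211)/(-3240179 + 1671055) = (-904281 + 1455211)/(-3240179 + 1671055) = 550930/(-1569124) = 550930*(-1/1569124) = -275465/784562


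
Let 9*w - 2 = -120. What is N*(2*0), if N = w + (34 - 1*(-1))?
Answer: 0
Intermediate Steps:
w = -118/9 (w = 2/9 + (⅑)*(-120) = 2/9 - 40/3 = -118/9 ≈ -13.111)
N = 197/9 (N = -118/9 + (34 - 1*(-1)) = -118/9 + (34 + 1) = -118/9 + 35 = 197/9 ≈ 21.889)
N*(2*0) = 197*(2*0)/9 = (197/9)*0 = 0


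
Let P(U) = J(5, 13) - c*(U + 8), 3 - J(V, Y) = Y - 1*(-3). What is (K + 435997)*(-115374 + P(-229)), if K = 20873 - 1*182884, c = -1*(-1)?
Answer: -31553871676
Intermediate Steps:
J(V, Y) = -Y (J(V, Y) = 3 - (Y - 1*(-3)) = 3 - (Y + 3) = 3 - (3 + Y) = 3 + (-3 - Y) = -Y)
c = 1
K = -162011 (K = 20873 - 182884 = -162011)
P(U) = -21 - U (P(U) = -1*13 - (U + 8) = -13 - (8 + U) = -13 + (-8 - U) = -21 - U)
(K + 435997)*(-115374 + P(-229)) = (-162011 + 435997)*(-115374 + (-21 - 1*(-229))) = 273986*(-115374 + (-21 + 229)) = 273986*(-115374 + 208) = 273986*(-115166) = -31553871676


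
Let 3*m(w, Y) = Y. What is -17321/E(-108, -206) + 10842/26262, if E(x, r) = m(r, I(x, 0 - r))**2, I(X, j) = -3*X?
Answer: -18245723/17017776 ≈ -1.0722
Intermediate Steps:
m(w, Y) = Y/3
E(x, r) = x**2 (E(x, r) = ((-3*x)/3)**2 = (-x)**2 = x**2)
-17321/E(-108, -206) + 10842/26262 = -17321/((-108)**2) + 10842/26262 = -17321/11664 + 10842*(1/26262) = -17321*1/11664 + 1807/4377 = -17321/11664 + 1807/4377 = -18245723/17017776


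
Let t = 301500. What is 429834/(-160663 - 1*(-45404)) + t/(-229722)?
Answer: -22248819108/4412921333 ≈ -5.0417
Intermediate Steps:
429834/(-160663 - 1*(-45404)) + t/(-229722) = 429834/(-160663 - 1*(-45404)) + 301500/(-229722) = 429834/(-160663 + 45404) + 301500*(-1/229722) = 429834/(-115259) - 50250/38287 = 429834*(-1/115259) - 50250/38287 = -429834/115259 - 50250/38287 = -22248819108/4412921333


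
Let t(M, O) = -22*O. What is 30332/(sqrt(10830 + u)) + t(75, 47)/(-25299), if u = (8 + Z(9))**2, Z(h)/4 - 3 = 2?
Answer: 1034/25299 + 15166*sqrt(11614)/5807 ≈ 281.50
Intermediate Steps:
Z(h) = 20 (Z(h) = 12 + 4*2 = 12 + 8 = 20)
u = 784 (u = (8 + 20)**2 = 28**2 = 784)
30332/(sqrt(10830 + u)) + t(75, 47)/(-25299) = 30332/(sqrt(10830 + 784)) - 22*47/(-25299) = 30332/(sqrt(11614)) - 1034*(-1/25299) = 30332*(sqrt(11614)/11614) + 1034/25299 = 15166*sqrt(11614)/5807 + 1034/25299 = 1034/25299 + 15166*sqrt(11614)/5807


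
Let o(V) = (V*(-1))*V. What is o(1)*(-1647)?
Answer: 1647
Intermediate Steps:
o(V) = -V**2 (o(V) = (-V)*V = -V**2)
o(1)*(-1647) = -1*1**2*(-1647) = -1*1*(-1647) = -1*(-1647) = 1647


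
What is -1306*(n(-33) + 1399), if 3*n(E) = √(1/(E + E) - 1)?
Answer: -1827094 - 653*I*√4422/99 ≈ -1.8271e+6 - 438.62*I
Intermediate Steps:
n(E) = √(-1 + 1/(2*E))/3 (n(E) = √(1/(E + E) - 1)/3 = √(1/(2*E) - 1)/3 = √(-1 + 1/(2*E))/3)
-1306*(n(-33) + 1399) = -1306*(√(-4 + 2/(-33))/6 + 1399) = -1306*(√(-4 + 2*(-1/33))/6 + 1399) = -1306*(√(-4 - 2/33)/6 + 1399) = -1306*(√(-134/33)/6 + 1399) = -1306*((I*√4422/33)/6 + 1399) = -1306*(I*√4422/198 + 1399) = -1306*(1399 + I*√4422/198) = -1827094 - 653*I*√4422/99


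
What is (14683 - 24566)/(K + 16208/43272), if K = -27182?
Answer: 53457147/147025412 ≈ 0.36359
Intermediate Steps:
(14683 - 24566)/(K + 16208/43272) = (14683 - 24566)/(-27182 + 16208/43272) = -9883/(-27182 + 16208*(1/43272)) = -9883/(-27182 + 2026/5409) = -9883/(-147025412/5409) = -9883*(-5409/147025412) = 53457147/147025412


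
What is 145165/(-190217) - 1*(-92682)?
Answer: 17629546829/190217 ≈ 92681.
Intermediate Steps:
145165/(-190217) - 1*(-92682) = 145165*(-1/190217) + 92682 = -145165/190217 + 92682 = 17629546829/190217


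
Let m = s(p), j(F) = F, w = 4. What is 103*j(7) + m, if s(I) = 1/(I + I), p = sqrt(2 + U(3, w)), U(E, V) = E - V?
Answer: 1443/2 ≈ 721.50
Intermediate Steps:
p = 1 (p = sqrt(2 + (3 - 1*4)) = sqrt(2 + (3 - 4)) = sqrt(2 - 1) = sqrt(1) = 1)
s(I) = 1/(2*I)
m = 1/2 (m = (1/2)/1 = (1/2)*1 = 1/2 ≈ 0.50000)
103*j(7) + m = 103*7 + 1/2 = 721 + 1/2 = 1443/2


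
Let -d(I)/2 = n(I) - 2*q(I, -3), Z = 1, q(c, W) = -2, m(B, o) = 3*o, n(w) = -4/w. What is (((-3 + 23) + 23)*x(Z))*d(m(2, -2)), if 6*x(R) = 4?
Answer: -2408/9 ≈ -267.56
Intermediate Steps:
d(I) = -8 + 8/I (d(I) = -2*(-4/I - 2*(-2)) = -2*(-4/I + 4) = -2*(4 - 4/I) = -8 + 8/I)
x(R) = 2/3 (x(R) = (1/6)*4 = 2/3)
(((-3 + 23) + 23)*x(Z))*d(m(2, -2)) = (((-3 + 23) + 23)*(2/3))*(-8 + 8/((3*(-2)))) = ((20 + 23)*(2/3))*(-8 + 8/(-6)) = (43*(2/3))*(-8 + 8*(-1/6)) = 86*(-8 - 4/3)/3 = (86/3)*(-28/3) = -2408/9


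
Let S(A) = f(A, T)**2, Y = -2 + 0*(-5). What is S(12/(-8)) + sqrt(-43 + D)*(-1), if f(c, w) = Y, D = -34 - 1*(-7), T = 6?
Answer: 4 - I*sqrt(70) ≈ 4.0 - 8.3666*I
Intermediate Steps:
Y = -2 (Y = -2 + 0 = -2)
D = -27 (D = -34 + 7 = -27)
f(c, w) = -2
S(A) = 4 (S(A) = (-2)**2 = 4)
S(12/(-8)) + sqrt(-43 + D)*(-1) = 4 + sqrt(-43 - 27)*(-1) = 4 + sqrt(-70)*(-1) = 4 + (I*sqrt(70))*(-1) = 4 - I*sqrt(70)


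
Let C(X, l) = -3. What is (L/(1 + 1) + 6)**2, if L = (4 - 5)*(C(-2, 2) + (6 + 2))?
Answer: 49/4 ≈ 12.250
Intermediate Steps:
L = -5 (L = (4 - 5)*(-3 + (6 + 2)) = -(-3 + 8) = -1*5 = -5)
(L/(1 + 1) + 6)**2 = (-5/(1 + 1) + 6)**2 = (-5/2 + 6)**2 = (7/2)**2 = 49/4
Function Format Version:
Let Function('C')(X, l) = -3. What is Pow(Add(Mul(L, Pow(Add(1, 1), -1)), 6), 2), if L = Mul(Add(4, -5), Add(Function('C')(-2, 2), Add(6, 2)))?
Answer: Rational(49, 4) ≈ 12.250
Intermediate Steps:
L = -5 (L = Mul(Add(4, -5), Add(-3, Add(6, 2))) = Mul(-1, Add(-3, 8)) = Mul(-1, 5) = -5)
Pow(Add(Mul(L, Pow(Add(1, 1), -1)), 6), 2) = Pow(Add(Mul(-5, Pow(Add(1, 1), -1)), 6), 2) = Pow(Add(Mul(-5, Pow(2, -1)), 6), 2) = Pow(Add(Mul(-5, Rational(1, 2)), 6), 2) = Pow(Add(Rational(-5, 2), 6), 2) = Pow(Rational(7, 2), 2) = Rational(49, 4)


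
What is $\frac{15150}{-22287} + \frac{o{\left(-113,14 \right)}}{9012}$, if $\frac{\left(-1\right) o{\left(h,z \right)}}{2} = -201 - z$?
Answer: $- \frac{21158065}{33475074} \approx -0.63205$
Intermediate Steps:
$o{\left(h,z \right)} = 402 + 2 z$ ($o{\left(h,z \right)} = - 2 \left(-201 - z\right) = 402 + 2 z$)
$\frac{15150}{-22287} + \frac{o{\left(-113,14 \right)}}{9012} = \frac{15150}{-22287} + \frac{402 + 2 \cdot 14}{9012} = 15150 \left(- \frac{1}{22287}\right) + \left(402 + 28\right) \frac{1}{9012} = - \frac{5050}{7429} + 430 \cdot \frac{1}{9012} = - \frac{5050}{7429} + \frac{215}{4506} = - \frac{21158065}{33475074}$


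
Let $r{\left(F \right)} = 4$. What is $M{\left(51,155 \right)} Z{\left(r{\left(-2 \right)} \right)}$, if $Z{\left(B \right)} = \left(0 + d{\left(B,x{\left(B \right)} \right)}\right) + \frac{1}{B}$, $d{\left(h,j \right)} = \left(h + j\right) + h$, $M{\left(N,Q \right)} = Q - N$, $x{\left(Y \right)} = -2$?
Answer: $650$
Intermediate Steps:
$d{\left(h,j \right)} = j + 2 h$
$Z{\left(B \right)} = -2 + \frac{1}{B} + 2 B$ ($Z{\left(B \right)} = \left(0 + \left(-2 + 2 B\right)\right) + \frac{1}{B} = \left(-2 + 2 B\right) + \frac{1}{B} = -2 + \frac{1}{B} + 2 B$)
$M{\left(51,155 \right)} Z{\left(r{\left(-2 \right)} \right)} = \left(155 - 51\right) \left(-2 + \frac{1}{4} + 2 \cdot 4\right) = \left(155 - 51\right) \left(-2 + \frac{1}{4} + 8\right) = 104 \cdot \frac{25}{4} = 650$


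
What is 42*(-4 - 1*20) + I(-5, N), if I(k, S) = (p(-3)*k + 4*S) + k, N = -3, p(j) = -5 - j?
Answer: -1015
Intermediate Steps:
I(k, S) = -k + 4*S (I(k, S) = ((-5 - 1*(-3))*k + 4*S) + k = ((-5 + 3)*k + 4*S) + k = (-2*k + 4*S) + k = -k + 4*S)
42*(-4 - 1*20) + I(-5, N) = 42*(-4 - 1*20) + (-1*(-5) + 4*(-3)) = 42*(-4 - 20) + (5 - 12) = 42*(-24) - 7 = -1008 - 7 = -1015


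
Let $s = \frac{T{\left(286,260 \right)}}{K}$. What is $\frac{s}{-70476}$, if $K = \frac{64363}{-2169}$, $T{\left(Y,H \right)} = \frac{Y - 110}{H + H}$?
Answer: $\frac{7953}{49140506870} \approx 1.6184 \cdot 10^{-7}$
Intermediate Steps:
$T{\left(Y,H \right)} = \frac{-110 + Y}{2 H}$
$K = - \frac{64363}{2169}$ ($K = 64363 \left(- \frac{1}{2169}\right) = - \frac{64363}{2169} \approx -29.674$)
$s = - \frac{47718}{4183595}$ ($s = \frac{\frac{1}{2} \cdot \frac{1}{260} \left(-110 + 286\right)}{- \frac{64363}{2169}} = \frac{1}{2} \cdot \frac{1}{260} \cdot 176 \left(- \frac{2169}{64363}\right) = \frac{22}{65} \left(- \frac{2169}{64363}\right) = - \frac{47718}{4183595} \approx -0.011406$)
$\frac{s}{-70476} = - \frac{47718}{4183595 \left(-70476\right)} = \left(- \frac{47718}{4183595}\right) \left(- \frac{1}{70476}\right) = \frac{7953}{49140506870}$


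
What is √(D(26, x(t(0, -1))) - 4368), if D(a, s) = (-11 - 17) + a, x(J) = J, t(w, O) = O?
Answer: I*√4370 ≈ 66.106*I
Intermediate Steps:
D(a, s) = -28 + a
√(D(26, x(t(0, -1))) - 4368) = √((-28 + 26) - 4368) = √(-2 - 4368) = √(-4370) = I*√4370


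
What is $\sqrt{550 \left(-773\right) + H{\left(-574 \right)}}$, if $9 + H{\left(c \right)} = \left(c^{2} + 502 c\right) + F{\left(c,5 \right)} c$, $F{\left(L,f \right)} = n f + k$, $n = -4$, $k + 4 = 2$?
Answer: $i \sqrt{371203} \approx 609.26 i$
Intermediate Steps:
$k = -2$ ($k = -4 + 2 = -2$)
$F{\left(L,f \right)} = -2 - 4 f$ ($F{\left(L,f \right)} = - 4 f - 2 = -2 - 4 f$)
$H{\left(c \right)} = -9 + c^{2} + 480 c$ ($H{\left(c \right)} = -9 + \left(\left(c^{2} + 502 c\right) + \left(-2 - 20\right) c\right) = -9 - \left(- c^{2} - 480 c\right) = -9 + \left(c^{2} + 480 c\right) = -9 + c^{2} + 480 c$)
$\sqrt{550 \left(-773\right) + H{\left(-574 \right)}} = \sqrt{550 \left(-773\right) + \left(-9 + \left(-574\right)^{2} + 480 \left(-574\right)\right)} = \sqrt{-425150 - -53947} = \sqrt{-425150 + 53947} = \sqrt{-371203} = i \sqrt{371203}$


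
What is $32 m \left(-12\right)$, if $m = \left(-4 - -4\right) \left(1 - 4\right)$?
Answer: $0$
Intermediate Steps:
$m = 0$ ($m = \left(-4 + 4\right) \left(-3\right) = 0 \left(-3\right) = 0$)
$32 m \left(-12\right) = 32 \cdot 0 \left(-12\right) = 0 \left(-12\right) = 0$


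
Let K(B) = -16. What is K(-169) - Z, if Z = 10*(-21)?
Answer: 194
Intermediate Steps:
Z = -210
K(-169) - Z = -16 - 1*(-210) = -16 + 210 = 194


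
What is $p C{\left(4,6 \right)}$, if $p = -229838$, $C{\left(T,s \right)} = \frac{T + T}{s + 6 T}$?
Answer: $- \frac{919352}{15} \approx -61290.0$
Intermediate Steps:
$C{\left(T,s \right)} = \frac{2 T}{s + 6 T}$
$p C{\left(4,6 \right)} = - 229838 \cdot 2 \cdot 4 \frac{1}{6 + 6 \cdot 4} = - 229838 \cdot 2 \cdot 4 \frac{1}{6 + 24} = - 229838 \cdot 2 \cdot 4 \cdot \frac{1}{30} = \left(-229838\right) \frac{4}{15} = - \frac{919352}{15}$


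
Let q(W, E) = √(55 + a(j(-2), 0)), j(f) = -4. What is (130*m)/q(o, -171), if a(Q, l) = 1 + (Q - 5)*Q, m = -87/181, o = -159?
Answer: -5655*√23/4163 ≈ -6.5146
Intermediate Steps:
m = -87/181 (m = -87*1/181 = -87/181 ≈ -0.48066)
a(Q, l) = 1 + Q*(-5 + Q) (a(Q, l) = 1 + (-5 + Q)*Q = 1 + Q*(-5 + Q))
q(W, E) = 2*√23 (q(W, E) = √(55 + (1 + (-4)² - 5*(-4))) = √(55 + (1 + 16 + 20)) = √(55 + 37) = √92 = 2*√23)
(130*m)/q(o, -171) = (130*(-87/181))/((2*√23)) = -5655*√23/4163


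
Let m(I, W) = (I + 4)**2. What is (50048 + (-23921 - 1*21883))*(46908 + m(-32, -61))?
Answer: 202404848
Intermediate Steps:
m(I, W) = (4 + I)**2
(50048 + (-23921 - 1*21883))*(46908 + m(-32, -61)) = (50048 + (-23921 - 1*21883))*(46908 + (4 - 32)**2) = (50048 + (-23921 - 21883))*(46908 + (-28)**2) = (50048 - 45804)*(46908 + 784) = 4244*47692 = 202404848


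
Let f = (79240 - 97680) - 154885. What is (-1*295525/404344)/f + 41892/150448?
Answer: 7339895762437/26359589299656 ≈ 0.27845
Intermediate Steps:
f = -173325 (f = -18440 - 154885 = -173325)
(-1*295525/404344)/f + 41892/150448 = (-1*295525/404344)/(-173325) + 41892/150448 = -295525*1/404344*(-1/173325) + 41892*(1/150448) = -295525/404344*(-1/173325) + 10473/37612 = 11821/2803316952 + 10473/37612 = 7339895762437/26359589299656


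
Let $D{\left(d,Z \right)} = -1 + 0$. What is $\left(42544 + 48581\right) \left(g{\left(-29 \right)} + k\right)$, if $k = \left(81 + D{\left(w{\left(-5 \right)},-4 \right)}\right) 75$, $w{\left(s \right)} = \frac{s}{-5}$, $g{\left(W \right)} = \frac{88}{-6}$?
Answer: $545413500$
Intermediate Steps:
$g{\left(W \right)} = - \frac{44}{3}$ ($g{\left(W \right)} = 88 \left(- \frac{1}{6}\right) = - \frac{44}{3}$)
$w{\left(s \right)} = - \frac{s}{5}$ ($w{\left(s \right)} = s \left(- \frac{1}{5}\right) = - \frac{s}{5}$)
$D{\left(d,Z \right)} = -1$
$k = 6000$ ($k = \left(81 - 1\right) 75 = 80 \cdot 75 = 6000$)
$\left(42544 + 48581\right) \left(g{\left(-29 \right)} + k\right) = \left(42544 + 48581\right) \left(- \frac{44}{3} + 6000\right) = 91125 \cdot \frac{17956}{3} = 545413500$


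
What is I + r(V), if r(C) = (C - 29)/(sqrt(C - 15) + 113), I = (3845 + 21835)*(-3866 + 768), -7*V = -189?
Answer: -1014904056706/12757 + 4*sqrt(3)/12757 ≈ -7.9557e+7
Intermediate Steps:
V = 27 (V = -1/7*(-189) = 27)
I = -79556640 (I = 25680*(-3098) = -79556640)
r(C) = (-29 + C)/(113 + sqrt(-15 + C)) (r(C) = (-29 + C)/(sqrt(-15 + C) + 113) = (-29 + C)/(113 + sqrt(-15 + C)))
I + r(V) = -79556640 + (-29 + 27)/(113 + sqrt(-15 + 27)) = -79556640 - 2/(113 + sqrt(12)) = -79556640 - 2/(113 + 2*sqrt(3))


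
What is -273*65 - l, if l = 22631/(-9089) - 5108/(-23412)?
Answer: -15473380075/872097 ≈ -17743.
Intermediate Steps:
l = -1981190/872097 (l = 22631*(-1/9089) - 5108*(-1/23412) = -371/149 + 1277/5853 = -1981190/872097 ≈ -2.2718)
-273*65 - l = -273*65 - 1*(-1981190/872097) = -17745 + 1981190/872097 = -15473380075/872097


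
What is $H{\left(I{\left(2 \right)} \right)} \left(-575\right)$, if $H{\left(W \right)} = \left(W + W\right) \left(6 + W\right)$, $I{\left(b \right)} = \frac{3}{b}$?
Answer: $- \frac{25875}{2} \approx -12938.0$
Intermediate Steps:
$H{\left(W \right)} = 2 W \left(6 + W\right)$
$H{\left(I{\left(2 \right)} \right)} \left(-575\right) = 2 \cdot \frac{3}{2} \left(6 + \frac{3}{2}\right) \left(-575\right) = 2 \cdot \frac{3}{2} \cdot \frac{15}{2} \left(-575\right) = \frac{45}{2} \left(-575\right) = - \frac{25875}{2}$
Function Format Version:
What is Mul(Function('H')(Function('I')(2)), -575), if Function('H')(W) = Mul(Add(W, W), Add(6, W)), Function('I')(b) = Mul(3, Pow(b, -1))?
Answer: Rational(-25875, 2) ≈ -12938.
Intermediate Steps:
Function('H')(W) = Mul(2, W, Add(6, W)) (Function('H')(W) = Mul(Mul(2, W), Add(6, W)) = Mul(2, W, Add(6, W)))
Mul(Function('H')(Function('I')(2)), -575) = Mul(Mul(2, Mul(3, Pow(2, -1)), Add(6, Mul(3, Pow(2, -1)))), -575) = Mul(Mul(2, Mul(3, Rational(1, 2)), Add(6, Mul(3, Rational(1, 2)))), -575) = Mul(Mul(2, Rational(3, 2), Add(6, Rational(3, 2))), -575) = Mul(Mul(2, Rational(3, 2), Rational(15, 2)), -575) = Mul(Rational(45, 2), -575) = Rational(-25875, 2)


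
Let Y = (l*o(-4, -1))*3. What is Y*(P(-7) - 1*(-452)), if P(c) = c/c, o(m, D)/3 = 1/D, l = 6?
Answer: -24462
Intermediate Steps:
o(m, D) = 3/D
P(c) = 1
Y = -54 (Y = (6*(3/(-1)))*3 = (6*(3*(-1)))*3 = (6*(-3))*3 = -18*3 = -54)
Y*(P(-7) - 1*(-452)) = -54*(1 - 1*(-452)) = -54*(1 + 452) = -54*453 = -24462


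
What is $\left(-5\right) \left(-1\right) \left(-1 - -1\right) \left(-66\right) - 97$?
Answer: $-97$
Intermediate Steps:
$\left(-5\right) \left(-1\right) \left(-1 - -1\right) \left(-66\right) - 97 = 5 \left(-1 + 1\right) \left(-66\right) - 97 = 5 \cdot 0 \left(-66\right) - 97 = 0 \left(-66\right) - 97 = 0 - 97 = -97$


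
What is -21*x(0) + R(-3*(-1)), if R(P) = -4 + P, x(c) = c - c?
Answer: -1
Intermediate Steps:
x(c) = 0
-21*x(0) + R(-3*(-1)) = -21*0 + (-4 - 3*(-1)) = 0 + (-4 + 3) = 0 - 1 = -1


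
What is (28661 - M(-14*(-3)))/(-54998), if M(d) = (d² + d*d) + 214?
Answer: -24919/54998 ≈ -0.45309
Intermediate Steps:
M(d) = 214 + 2*d² (M(d) = (d² + d²) + 214 = 2*d² + 214 = 214 + 2*d²)
(28661 - M(-14*(-3)))/(-54998) = (28661 - (214 + 2*(-14*(-3))²))/(-54998) = (28661 - (214 + 2*42²))*(-1/54998) = (28661 - (214 + 2*1764))*(-1/54998) = (28661 - (214 + 3528))*(-1/54998) = (28661 - 1*3742)*(-1/54998) = (28661 - 3742)*(-1/54998) = 24919*(-1/54998) = -24919/54998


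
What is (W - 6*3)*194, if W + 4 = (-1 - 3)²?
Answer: -1164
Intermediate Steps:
W = 12 (W = -4 + (-1 - 3)² = -4 + (-4)² = -4 + 16 = 12)
(W - 6*3)*194 = (12 - 6*3)*194 = (12 - 18)*194 = -6*194 = -1164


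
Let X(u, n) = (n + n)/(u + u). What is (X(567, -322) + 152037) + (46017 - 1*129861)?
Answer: 5523587/81 ≈ 68192.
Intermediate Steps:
X(u, n) = n/u (X(u, n) = (2*n)/((2*u)) = (2*n)*(1/(2*u)) = n/u)
(X(567, -322) + 152037) + (46017 - 1*129861) = (-322/567 + 152037) + (46017 - 1*129861) = (-322*1/567 + 152037) + (46017 - 129861) = (-46/81 + 152037) - 83844 = 12314951/81 - 83844 = 5523587/81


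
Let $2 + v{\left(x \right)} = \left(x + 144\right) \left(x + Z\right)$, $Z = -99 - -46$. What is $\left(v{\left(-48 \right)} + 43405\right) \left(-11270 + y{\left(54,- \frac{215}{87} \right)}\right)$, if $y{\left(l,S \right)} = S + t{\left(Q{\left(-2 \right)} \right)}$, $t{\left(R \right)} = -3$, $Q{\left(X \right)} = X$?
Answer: $- \frac{33065420962}{87} \approx -3.8006 \cdot 10^{8}$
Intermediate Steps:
$Z = -53$ ($Z = -99 + 46 = -53$)
$v{\left(x \right)} = -2 + \left(-53 + x\right) \left(144 + x\right)$ ($v{\left(x \right)} = -2 + \left(x + 144\right) \left(x - 53\right) = -2 + \left(144 + x\right) \left(-53 + x\right) = -2 + \left(-53 + x\right) \left(144 + x\right)$)
$y{\left(l,S \right)} = -3 + S$ ($y{\left(l,S \right)} = S - 3 = -3 + S$)
$\left(v{\left(-48 \right)} + 43405\right) \left(-11270 + y{\left(54,- \frac{215}{87} \right)}\right) = \left(\left(-7634 + \left(-48\right)^{2} + 91 \left(-48\right)\right) + 43405\right) \left(-11270 - \left(3 + \frac{215}{87}\right)\right) = \left(\left(-7634 + 2304 - 4368\right) + 43405\right) \left(-11270 - \frac{476}{87}\right) = \left(-9698 + 43405\right) \left(-11270 - \frac{476}{87}\right) = 33707 \left(-11270 - \frac{476}{87}\right) = 33707 \left(- \frac{980966}{87}\right) = - \frac{33065420962}{87}$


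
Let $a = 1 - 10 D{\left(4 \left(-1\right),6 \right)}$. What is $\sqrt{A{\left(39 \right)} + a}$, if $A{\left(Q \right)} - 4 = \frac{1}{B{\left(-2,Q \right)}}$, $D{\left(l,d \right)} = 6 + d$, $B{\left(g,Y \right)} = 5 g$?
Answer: $\frac{i \sqrt{11510}}{10} \approx 10.728 i$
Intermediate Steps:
$A{\left(Q \right)} = \frac{39}{10}$ ($A{\left(Q \right)} = 4 + \frac{1}{5 \left(-2\right)} = 4 + \frac{1}{-10} = 4 - \frac{1}{10} = \frac{39}{10}$)
$a = -119$ ($a = 1 - 10 \left(6 + 6\right) = 1 - 120 = -119$)
$\sqrt{A{\left(39 \right)} + a} = \sqrt{\frac{39}{10} - 119} = \sqrt{- \frac{1151}{10}} = \frac{i \sqrt{11510}}{10}$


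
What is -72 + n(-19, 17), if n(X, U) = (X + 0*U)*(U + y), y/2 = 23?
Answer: -1269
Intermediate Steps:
y = 46 (y = 2*23 = 46)
n(X, U) = X*(46 + U) (n(X, U) = (X + 0*U)*(U + 46) = (X + 0)*(46 + U) = X*(46 + U))
-72 + n(-19, 17) = -72 - 19*(46 + 17) = -72 - 19*63 = -72 - 1197 = -1269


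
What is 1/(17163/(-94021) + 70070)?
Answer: 94021/6588034307 ≈ 1.4271e-5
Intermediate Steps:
1/(17163/(-94021) + 70070) = 1/(17163*(-1/94021) + 70070) = 1/(-17163/94021 + 70070) = 1/(6588034307/94021) = 94021/6588034307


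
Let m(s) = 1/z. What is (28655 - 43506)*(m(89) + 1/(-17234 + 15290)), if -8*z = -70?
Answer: -114961591/68040 ≈ -1689.6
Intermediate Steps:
z = 35/4 (z = -⅛*(-70) = 35/4 ≈ 8.7500)
m(s) = 4/35 (m(s) = 1/(35/4) = 4/35)
(28655 - 43506)*(m(89) + 1/(-17234 + 15290)) = (28655 - 43506)*(4/35 + 1/(-17234 + 15290)) = -14851*(4/35 + 1/(-1944)) = -14851*(4/35 - 1/1944) = -14851*7741/68040 = -114961591/68040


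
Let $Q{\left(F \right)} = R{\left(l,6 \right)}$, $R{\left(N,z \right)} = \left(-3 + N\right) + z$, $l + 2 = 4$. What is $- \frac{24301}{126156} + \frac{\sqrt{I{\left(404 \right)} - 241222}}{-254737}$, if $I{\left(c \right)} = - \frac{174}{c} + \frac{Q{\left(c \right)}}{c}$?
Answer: $- \frac{24301}{126156} - \frac{i \sqrt{9842839557}}{51456874} \approx -0.19263 - 0.001928 i$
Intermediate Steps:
$l = 2$ ($l = -2 + 4 = 2$)
$R{\left(N,z \right)} = -3 + N + z$
$Q{\left(F \right)} = 5$ ($Q{\left(F \right)} = -3 + 2 + 6 = 5$)
$I{\left(c \right)} = - \frac{169}{c}$ ($I{\left(c \right)} = - \frac{174}{c} + \frac{5}{c} = - \frac{169}{c}$)
$- \frac{24301}{126156} + \frac{\sqrt{I{\left(404 \right)} - 241222}}{-254737} = - \frac{24301}{126156} + \frac{\sqrt{- \frac{169}{404} - 241222}}{-254737} = \left(-24301\right) \frac{1}{126156} + \sqrt{\left(-169\right) \frac{1}{404} - 241222} \left(- \frac{1}{254737}\right) = - \frac{24301}{126156} + \sqrt{- \frac{169}{404} - 241222} \left(- \frac{1}{254737}\right) = - \frac{24301}{126156} + \sqrt{- \frac{97453857}{404}} \left(- \frac{1}{254737}\right) = - \frac{24301}{126156} + \frac{i \sqrt{9842839557}}{202} \left(- \frac{1}{254737}\right) = - \frac{24301}{126156} - \frac{i \sqrt{9842839557}}{51456874}$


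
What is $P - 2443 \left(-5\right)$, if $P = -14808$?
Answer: $-2593$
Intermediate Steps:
$P - 2443 \left(-5\right) = -14808 - 2443 \left(-5\right) = -14808 - -12215 = -14808 + 12215 = -2593$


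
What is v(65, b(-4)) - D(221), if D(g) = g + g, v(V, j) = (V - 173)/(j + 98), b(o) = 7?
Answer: -15506/35 ≈ -443.03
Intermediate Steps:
v(V, j) = (-173 + V)/(98 + j)
D(g) = 2*g
v(65, b(-4)) - D(221) = (-173 + 65)/(98 + 7) - 2*221 = -108/105 - 1*442 = (1/105)*(-108) - 442 = -36/35 - 442 = -15506/35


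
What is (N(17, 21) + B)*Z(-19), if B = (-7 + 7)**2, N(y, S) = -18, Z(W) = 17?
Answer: -306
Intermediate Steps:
B = 0 (B = 0**2 = 0)
(N(17, 21) + B)*Z(-19) = (-18 + 0)*17 = -18*17 = -306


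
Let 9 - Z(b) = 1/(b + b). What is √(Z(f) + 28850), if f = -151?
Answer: √2632056538/302 ≈ 169.88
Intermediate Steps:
Z(b) = 9 - 1/(2*b) (Z(b) = 9 - 1/(b + b) = 9 - 1/(2*b))
√(Z(f) + 28850) = √((9 - ½/(-151)) + 28850) = √((9 - ½*(-1/151)) + 28850) = √((9 + 1/302) + 28850) = √(2719/302 + 28850) = √(8715419/302) = √2632056538/302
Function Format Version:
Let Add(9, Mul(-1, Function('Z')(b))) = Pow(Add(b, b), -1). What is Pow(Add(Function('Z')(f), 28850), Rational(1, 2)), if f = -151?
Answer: Mul(Rational(1, 302), Pow(2632056538, Rational(1, 2))) ≈ 169.88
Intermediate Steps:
Function('Z')(b) = Add(9, Mul(Rational(-1, 2), Pow(b, -1))) (Function('Z')(b) = Add(9, Mul(-1, Pow(Add(b, b), -1))) = Add(9, Mul(-1, Pow(Mul(2, b), -1))) = Add(9, Mul(-1, Mul(Rational(1, 2), Pow(b, -1)))) = Add(9, Mul(Rational(-1, 2), Pow(b, -1))))
Pow(Add(Function('Z')(f), 28850), Rational(1, 2)) = Pow(Add(Add(9, Mul(Rational(-1, 2), Pow(-151, -1))), 28850), Rational(1, 2)) = Pow(Add(Add(9, Mul(Rational(-1, 2), Rational(-1, 151))), 28850), Rational(1, 2)) = Pow(Add(Add(9, Rational(1, 302)), 28850), Rational(1, 2)) = Pow(Add(Rational(2719, 302), 28850), Rational(1, 2)) = Pow(Rational(8715419, 302), Rational(1, 2)) = Mul(Rational(1, 302), Pow(2632056538, Rational(1, 2)))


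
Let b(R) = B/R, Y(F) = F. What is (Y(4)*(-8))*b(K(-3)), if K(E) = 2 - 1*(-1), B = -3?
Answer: 32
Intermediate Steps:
K(E) = 3 (K(E) = 2 + 1 = 3)
b(R) = -3/R
(Y(4)*(-8))*b(K(-3)) = (4*(-8))*(-3/3) = -(-96)/3 = -32*(-1) = 32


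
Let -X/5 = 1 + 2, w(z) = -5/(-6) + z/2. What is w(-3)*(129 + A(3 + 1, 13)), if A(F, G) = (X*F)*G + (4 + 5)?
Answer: 428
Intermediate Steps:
w(z) = ⅚ + z/2 (w(z) = -5*(-⅙) + z*(½) = ⅚ + z/2)
X = -15 (X = -5*(1 + 2) = -5*3 = -15)
A(F, G) = 9 - 15*F*G (A(F, G) = (-15*F)*G + (4 + 5) = -15*F*G + 9 = 9 - 15*F*G)
w(-3)*(129 + A(3 + 1, 13)) = (⅚ + (½)*(-3))*(129 + (9 - 15*(3 + 1)*13)) = (⅚ - 3/2)*(129 + (9 - 15*4*13)) = -2*(129 + (9 - 780))/3 = -2*(129 - 771)/3 = -⅔*(-642) = 428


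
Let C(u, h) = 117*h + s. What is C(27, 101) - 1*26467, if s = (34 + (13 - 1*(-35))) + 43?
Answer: -14525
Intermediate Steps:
s = 125 (s = (34 + (13 + 35)) + 43 = (34 + 48) + 43 = 82 + 43 = 125)
C(u, h) = 125 + 117*h (C(u, h) = 117*h + 125 = 125 + 117*h)
C(27, 101) - 1*26467 = (125 + 117*101) - 1*26467 = (125 + 11817) - 26467 = 11942 - 26467 = -14525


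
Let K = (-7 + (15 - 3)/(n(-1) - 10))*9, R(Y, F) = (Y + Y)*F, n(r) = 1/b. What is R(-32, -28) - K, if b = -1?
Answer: 20513/11 ≈ 1864.8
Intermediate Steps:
n(r) = -1 (n(r) = 1/(-1) = -1)
R(Y, F) = 2*F*Y (R(Y, F) = (2*Y)*F = 2*F*Y)
K = -801/11 (K = (-7 + (15 - 3)/(-1 - 10))*9 = (-7 + 12/(-11))*9 = (-7 + 12*(-1/11))*9 = (-7 - 12/11)*9 = -89/11*9 = -801/11 ≈ -72.818)
R(-32, -28) - K = 2*(-28)*(-32) - 1*(-801/11) = 1792 + 801/11 = 20513/11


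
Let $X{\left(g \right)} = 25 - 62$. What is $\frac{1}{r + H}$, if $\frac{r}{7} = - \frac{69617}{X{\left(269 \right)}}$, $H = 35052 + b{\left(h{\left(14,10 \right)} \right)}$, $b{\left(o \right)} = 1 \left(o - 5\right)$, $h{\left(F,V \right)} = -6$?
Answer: $\frac{37}{1783836} \approx 2.0742 \cdot 10^{-5}$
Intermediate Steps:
$b{\left(o \right)} = -5 + o$ ($b{\left(o \right)} = 1 \left(-5 + o\right) = -5 + o$)
$X{\left(g \right)} = -37$
$H = 35041$ ($H = 35052 - 11 = 35041$)
$r = \frac{487319}{37}$ ($r = 7 \left(- \frac{69617}{-37}\right) = 7 \left(\left(-69617\right) \left(- \frac{1}{37}\right)\right) = 7 \cdot \frac{69617}{37} = \frac{487319}{37} \approx 13171.0$)
$\frac{1}{r + H} = \frac{1}{\frac{487319}{37} + 35041} = \frac{1}{\frac{1783836}{37}} = \frac{37}{1783836}$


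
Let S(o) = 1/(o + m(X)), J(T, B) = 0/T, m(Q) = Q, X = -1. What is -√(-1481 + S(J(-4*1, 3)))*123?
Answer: -123*I*√1482 ≈ -4735.1*I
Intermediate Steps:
J(T, B) = 0
S(o) = 1/(-1 + o) (S(o) = 1/(o - 1) = 1/(-1 + o))
-√(-1481 + S(J(-4*1, 3)))*123 = -√(-1481 + 1/(-1 + 0))*123 = -√(-1481 + 1/(-1))*123 = -√(-1481 - 1)*123 = -√(-1482)*123 = -I*√1482*123 = -123*I*√1482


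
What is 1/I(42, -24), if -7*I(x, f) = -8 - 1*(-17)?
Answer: -7/9 ≈ -0.77778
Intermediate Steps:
I(x, f) = -9/7 (I(x, f) = -(-8 - 1*(-17))/7 = -(-8 + 17)/7 = -⅐*9 = -9/7)
1/I(42, -24) = 1/(-9/7) = -7/9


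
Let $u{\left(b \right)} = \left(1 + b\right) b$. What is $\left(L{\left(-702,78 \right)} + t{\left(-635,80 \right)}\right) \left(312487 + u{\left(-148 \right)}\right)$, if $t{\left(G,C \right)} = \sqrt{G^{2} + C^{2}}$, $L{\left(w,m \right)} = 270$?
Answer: $90245610 + 1671215 \sqrt{16385} \approx 3.0417 \cdot 10^{8}$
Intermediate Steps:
$t{\left(G,C \right)} = \sqrt{C^{2} + G^{2}}$
$u{\left(b \right)} = b \left(1 + b\right)$
$\left(L{\left(-702,78 \right)} + t{\left(-635,80 \right)}\right) \left(312487 + u{\left(-148 \right)}\right) = \left(270 + \sqrt{80^{2} + \left(-635\right)^{2}}\right) \left(312487 - 148 \left(1 - 148\right)\right) = \left(270 + \sqrt{6400 + 403225}\right) \left(312487 - -21756\right) = \left(270 + \sqrt{409625}\right) \left(312487 + 21756\right) = \left(270 + 5 \sqrt{16385}\right) 334243 = 90245610 + 1671215 \sqrt{16385}$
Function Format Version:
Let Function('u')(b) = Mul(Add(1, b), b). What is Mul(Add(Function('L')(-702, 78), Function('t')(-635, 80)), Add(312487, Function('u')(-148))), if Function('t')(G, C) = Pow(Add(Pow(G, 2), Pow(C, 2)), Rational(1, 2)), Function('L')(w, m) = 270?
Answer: Add(90245610, Mul(1671215, Pow(16385, Rational(1, 2)))) ≈ 3.0417e+8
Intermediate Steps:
Function('t')(G, C) = Pow(Add(Pow(C, 2), Pow(G, 2)), Rational(1, 2))
Function('u')(b) = Mul(b, Add(1, b))
Mul(Add(Function('L')(-702, 78), Function('t')(-635, 80)), Add(312487, Function('u')(-148))) = Mul(Add(270, Pow(Add(Pow(80, 2), Pow(-635, 2)), Rational(1, 2))), Add(312487, Mul(-148, Add(1, -148)))) = Mul(Add(270, Pow(Add(6400, 403225), Rational(1, 2))), Add(312487, Mul(-148, -147))) = Mul(Add(270, Pow(409625, Rational(1, 2))), Add(312487, 21756)) = Mul(Add(270, Mul(5, Pow(16385, Rational(1, 2)))), 334243) = Add(90245610, Mul(1671215, Pow(16385, Rational(1, 2))))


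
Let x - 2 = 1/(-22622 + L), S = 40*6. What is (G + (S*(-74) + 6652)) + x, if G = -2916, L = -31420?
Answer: -757776925/54042 ≈ -14022.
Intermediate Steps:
S = 240
x = 108083/54042 (x = 2 + 1/(-22622 - 31420) = 2 + 1/(-54042) = 2 - 1/54042 = 108083/54042 ≈ 2.0000)
(G + (S*(-74) + 6652)) + x = (-2916 + (240*(-74) + 6652)) + 108083/54042 = (-2916 + (-17760 + 6652)) + 108083/54042 = (-2916 - 11108) + 108083/54042 = -14024 + 108083/54042 = -757776925/54042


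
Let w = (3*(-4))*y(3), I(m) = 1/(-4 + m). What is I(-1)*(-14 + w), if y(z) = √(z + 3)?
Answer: 14/5 + 12*√6/5 ≈ 8.6788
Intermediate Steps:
y(z) = √(3 + z)
w = -12*√6 (w = (3*(-4))*√(3 + 3) = -12*√6 ≈ -29.394)
I(-1)*(-14 + w) = (-14 - 12*√6)/(-4 - 1) = (-14 - 12*√6)/(-5) = -(-14 - 12*√6)/5 = 14/5 + 12*√6/5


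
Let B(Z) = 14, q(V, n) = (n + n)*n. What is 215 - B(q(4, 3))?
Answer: 201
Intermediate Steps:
q(V, n) = 2*n**2 (q(V, n) = (2*n)*n = 2*n**2)
215 - B(q(4, 3)) = 215 - 1*14 = 215 - 14 = 201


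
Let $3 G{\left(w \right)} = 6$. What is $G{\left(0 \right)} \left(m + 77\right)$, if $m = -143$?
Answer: $-132$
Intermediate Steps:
$G{\left(w \right)} = 2$ ($G{\left(w \right)} = \frac{1}{3} \cdot 6 = 2$)
$G{\left(0 \right)} \left(m + 77\right) = 2 \left(-143 + 77\right) = 2 \left(-66\right) = -132$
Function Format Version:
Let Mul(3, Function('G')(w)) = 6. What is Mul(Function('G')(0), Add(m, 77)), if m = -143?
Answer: -132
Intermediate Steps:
Function('G')(w) = 2 (Function('G')(w) = Mul(Rational(1, 3), 6) = 2)
Mul(Function('G')(0), Add(m, 77)) = Mul(2, Add(-143, 77)) = Mul(2, -66) = -132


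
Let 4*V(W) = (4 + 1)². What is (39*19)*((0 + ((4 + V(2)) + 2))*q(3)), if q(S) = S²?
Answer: 326781/4 ≈ 81695.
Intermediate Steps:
V(W) = 25/4 (V(W) = (4 + 1)²/4 = (¼)*5² = (¼)*25 = 25/4)
(39*19)*((0 + ((4 + V(2)) + 2))*q(3)) = (39*19)*((0 + ((4 + 25/4) + 2))*3²) = 741*((0 + (41/4 + 2))*9) = 741*((0 + 49/4)*9) = 741*((49/4)*9) = 741*(441/4) = 326781/4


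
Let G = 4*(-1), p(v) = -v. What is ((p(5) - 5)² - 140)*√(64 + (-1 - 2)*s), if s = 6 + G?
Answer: -40*√58 ≈ -304.63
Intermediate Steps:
G = -4
s = 2 (s = 6 - 4 = 2)
((p(5) - 5)² - 140)*√(64 + (-1 - 2)*s) = ((-1*5 - 5)² - 140)*√(64 + (-1 - 2)*2) = ((-5 - 5)² - 140)*√(64 - 3*2) = ((-10)² - 140)*√(64 - 6) = (100 - 140)*√58 = -40*√58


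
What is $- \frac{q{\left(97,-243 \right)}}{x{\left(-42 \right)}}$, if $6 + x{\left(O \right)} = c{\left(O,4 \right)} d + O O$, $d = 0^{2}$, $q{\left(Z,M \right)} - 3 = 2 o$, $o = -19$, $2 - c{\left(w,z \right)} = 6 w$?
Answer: $\frac{35}{1758} \approx 0.019909$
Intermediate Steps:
$c{\left(w,z \right)} = 2 - 6 w$
$q{\left(Z,M \right)} = -35$ ($q{\left(Z,M \right)} = 3 + 2 \left(-19\right) = 3 - 38 = -35$)
$d = 0$
$x{\left(O \right)} = -6 + O^{2}$ ($x{\left(O \right)} = -6 + \left(\left(2 - 6 O\right) 0 + O O\right) = -6 + \left(0 + O^{2}\right) = -6 + O^{2}$)
$- \frac{q{\left(97,-243 \right)}}{x{\left(-42 \right)}} = - \frac{-35}{-6 + \left(-42\right)^{2}} = - \frac{-35}{-6 + 1764} = - \frac{-35}{1758} = \left(-1\right) \left(- \frac{35}{1758}\right) = \frac{35}{1758}$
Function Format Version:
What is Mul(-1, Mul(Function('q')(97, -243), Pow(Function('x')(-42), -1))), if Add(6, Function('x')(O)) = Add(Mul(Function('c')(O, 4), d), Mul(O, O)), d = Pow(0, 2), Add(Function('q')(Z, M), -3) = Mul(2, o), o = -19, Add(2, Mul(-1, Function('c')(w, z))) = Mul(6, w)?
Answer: Rational(35, 1758) ≈ 0.019909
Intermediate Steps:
Function('c')(w, z) = Add(2, Mul(-6, w)) (Function('c')(w, z) = Add(2, Mul(-1, Mul(6, w))) = Add(2, Mul(-6, w)))
Function('q')(Z, M) = -35 (Function('q')(Z, M) = Add(3, Mul(2, -19)) = Add(3, -38) = -35)
d = 0
Function('x')(O) = Add(-6, Pow(O, 2)) (Function('x')(O) = Add(-6, Add(Mul(Add(2, Mul(-6, O)), 0), Mul(O, O))) = Add(-6, Add(0, Pow(O, 2))) = Add(-6, Pow(O, 2)))
Mul(-1, Mul(Function('q')(97, -243), Pow(Function('x')(-42), -1))) = Mul(-1, Mul(-35, Pow(Add(-6, Pow(-42, 2)), -1))) = Mul(-1, Mul(-35, Pow(Add(-6, 1764), -1))) = Mul(-1, Mul(-35, Pow(1758, -1))) = Mul(-1, Mul(-35, Rational(1, 1758))) = Mul(-1, Rational(-35, 1758)) = Rational(35, 1758)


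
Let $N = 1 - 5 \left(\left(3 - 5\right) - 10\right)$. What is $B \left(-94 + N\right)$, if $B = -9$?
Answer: $297$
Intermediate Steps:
$N = 61$ ($N = 1 - 5 \left(-2 - 10\right) = 1 - -60 = 1 + 60 = 61$)
$B \left(-94 + N\right) = - 9 \left(-94 + 61\right) = \left(-9\right) \left(-33\right) = 297$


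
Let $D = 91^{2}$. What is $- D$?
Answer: $-8281$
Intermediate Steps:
$D = 8281$
$- D = \left(-1\right) 8281 = -8281$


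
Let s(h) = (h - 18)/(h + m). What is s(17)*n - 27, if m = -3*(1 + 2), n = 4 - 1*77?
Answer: -143/8 ≈ -17.875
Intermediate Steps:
n = -73 (n = 4 - 77 = -73)
m = -9 (m = -3*3 = -9)
s(h) = (-18 + h)/(-9 + h) (s(h) = (h - 18)/(h - 9) = (-18 + h)/(-9 + h))
s(17)*n - 27 = ((-18 + 17)/(-9 + 17))*(-73) - 27 = (-1/8)*(-73) - 27 = ((1/8)*(-1))*(-73) - 27 = -1/8*(-73) - 27 = 73/8 - 27 = -143/8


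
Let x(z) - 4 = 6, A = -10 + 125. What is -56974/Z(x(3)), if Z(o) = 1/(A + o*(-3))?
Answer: -4842790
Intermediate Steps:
A = 115
x(z) = 10 (x(z) = 4 + 6 = 10)
Z(o) = 1/(115 - 3*o) (Z(o) = 1/(115 + o*(-3)) = 1/(115 - 3*o))
-56974/Z(x(3)) = -56974/((-1/(-115 + 3*10))) = -56974/((-1/(-115 + 30))) = -56974/((-1/(-85))) = -56974/((-1*(-1/85))) = -56974/1/85 = -56974*85 = -4842790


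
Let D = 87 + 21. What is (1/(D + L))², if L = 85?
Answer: 1/37249 ≈ 2.6846e-5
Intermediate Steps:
D = 108
(1/(D + L))² = (1/(108 + 85))² = (1/193)² = 1/37249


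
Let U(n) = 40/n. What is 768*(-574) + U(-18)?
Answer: -3967508/9 ≈ -4.4083e+5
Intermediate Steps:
768*(-574) + U(-18) = 768*(-574) + 40/(-18) = -440832 + 40*(-1/18) = -440832 - 20/9 = -3967508/9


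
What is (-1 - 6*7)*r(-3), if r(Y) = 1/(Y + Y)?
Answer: 43/6 ≈ 7.1667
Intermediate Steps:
r(Y) = 1/(2*Y)
(-1 - 6*7)*r(-3) = (-1 - 6*7)*((½)/(-3)) = (-1 - 42)*((½)*(-⅓)) = -43*(-⅙) = 43/6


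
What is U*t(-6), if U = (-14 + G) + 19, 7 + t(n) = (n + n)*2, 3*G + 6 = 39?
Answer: -496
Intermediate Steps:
G = 11 (G = -2 + (⅓)*39 = -2 + 13 = 11)
t(n) = -7 + 4*n (t(n) = -7 + (n + n)*2 = -7 + (2*n)*2 = -7 + 4*n)
U = 16 (U = (-14 + 11) + 19 = -3 + 19 = 16)
U*t(-6) = 16*(-7 + 4*(-6)) = 16*(-7 - 24) = 16*(-31) = -496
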